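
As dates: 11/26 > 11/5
True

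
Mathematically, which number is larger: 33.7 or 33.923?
33.923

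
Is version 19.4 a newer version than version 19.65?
No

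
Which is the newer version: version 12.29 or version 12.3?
version 12.29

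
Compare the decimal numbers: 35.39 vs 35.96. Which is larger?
35.96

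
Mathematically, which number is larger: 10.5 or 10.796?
10.796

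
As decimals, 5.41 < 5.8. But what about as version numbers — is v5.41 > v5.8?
True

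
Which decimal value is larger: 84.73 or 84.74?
84.74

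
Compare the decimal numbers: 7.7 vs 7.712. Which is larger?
7.712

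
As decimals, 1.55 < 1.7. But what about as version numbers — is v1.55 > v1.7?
True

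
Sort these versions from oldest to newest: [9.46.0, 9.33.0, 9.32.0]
[9.32.0, 9.33.0, 9.46.0]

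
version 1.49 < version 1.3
False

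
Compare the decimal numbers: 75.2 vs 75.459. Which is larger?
75.459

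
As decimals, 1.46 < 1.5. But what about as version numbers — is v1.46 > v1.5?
True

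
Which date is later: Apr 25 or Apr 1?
Apr 25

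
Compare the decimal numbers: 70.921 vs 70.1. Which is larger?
70.921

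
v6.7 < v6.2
False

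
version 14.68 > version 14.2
True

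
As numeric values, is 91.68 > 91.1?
True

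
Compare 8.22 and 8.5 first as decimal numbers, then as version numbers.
As decimals: 8.22 < 8.5. As versions: v8.22 > v8.5 (minor version 22 > 5).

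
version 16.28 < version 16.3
False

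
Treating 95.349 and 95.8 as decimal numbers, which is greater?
95.8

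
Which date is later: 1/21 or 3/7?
3/7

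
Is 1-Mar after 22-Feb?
Yes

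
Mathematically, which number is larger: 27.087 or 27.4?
27.4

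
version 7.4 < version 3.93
False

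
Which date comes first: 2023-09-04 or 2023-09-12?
2023-09-04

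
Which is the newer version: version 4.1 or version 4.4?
version 4.4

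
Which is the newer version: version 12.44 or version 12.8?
version 12.44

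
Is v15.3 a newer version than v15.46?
No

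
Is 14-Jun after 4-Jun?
Yes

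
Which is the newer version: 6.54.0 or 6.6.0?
6.54.0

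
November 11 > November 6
True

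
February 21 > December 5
False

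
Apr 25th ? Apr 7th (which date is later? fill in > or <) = >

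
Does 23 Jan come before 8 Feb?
Yes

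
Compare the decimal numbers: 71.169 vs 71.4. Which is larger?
71.4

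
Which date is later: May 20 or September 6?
September 6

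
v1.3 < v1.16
True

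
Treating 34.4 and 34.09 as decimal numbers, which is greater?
34.4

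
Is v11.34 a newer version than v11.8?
Yes. Version numbers are compared segment by segment as integers, not as decimals: minor version 34 > 8, so v11.34 > v11.8 (even though the decimal 11.34 < 11.8).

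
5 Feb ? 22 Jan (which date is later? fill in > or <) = >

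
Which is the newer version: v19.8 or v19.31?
v19.31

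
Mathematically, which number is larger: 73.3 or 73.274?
73.3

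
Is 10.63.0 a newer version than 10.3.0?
Yes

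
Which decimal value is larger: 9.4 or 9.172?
9.4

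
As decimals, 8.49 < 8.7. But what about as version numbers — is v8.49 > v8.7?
True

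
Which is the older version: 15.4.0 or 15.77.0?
15.4.0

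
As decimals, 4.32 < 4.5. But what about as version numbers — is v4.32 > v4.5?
True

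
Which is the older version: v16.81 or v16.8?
v16.8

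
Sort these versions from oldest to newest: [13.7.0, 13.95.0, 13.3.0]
[13.3.0, 13.7.0, 13.95.0]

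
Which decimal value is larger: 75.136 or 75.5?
75.5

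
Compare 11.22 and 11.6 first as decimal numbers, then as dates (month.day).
As decimals: 11.22 < 11.6. As dates: 11/22 is later than 11/6 (day 22 > day 6).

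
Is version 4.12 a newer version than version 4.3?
Yes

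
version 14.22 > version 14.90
False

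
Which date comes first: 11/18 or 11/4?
11/4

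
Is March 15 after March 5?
Yes. Day 15 comes after day 5 in March — this is a date comparison, not a decimal one (the decimal 3.15 would be smaller than 3.5).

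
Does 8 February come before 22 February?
Yes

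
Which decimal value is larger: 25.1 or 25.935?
25.935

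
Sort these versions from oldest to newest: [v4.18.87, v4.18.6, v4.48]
[v4.18.6, v4.18.87, v4.48]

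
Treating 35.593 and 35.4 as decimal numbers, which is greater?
35.593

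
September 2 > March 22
True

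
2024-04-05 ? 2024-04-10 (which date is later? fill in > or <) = <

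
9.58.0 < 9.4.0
False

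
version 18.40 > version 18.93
False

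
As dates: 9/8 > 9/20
False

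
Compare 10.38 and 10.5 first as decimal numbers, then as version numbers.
As decimals: 10.38 < 10.5. As versions: v10.38 > v10.5 (minor version 38 > 5).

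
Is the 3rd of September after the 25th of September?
No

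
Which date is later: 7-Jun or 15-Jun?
15-Jun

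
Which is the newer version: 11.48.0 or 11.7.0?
11.48.0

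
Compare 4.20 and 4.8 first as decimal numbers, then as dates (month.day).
As decimals: 4.20 < 4.8. As dates: 4/20 is later than 4/8 (day 20 > day 8).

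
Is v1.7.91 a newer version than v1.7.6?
Yes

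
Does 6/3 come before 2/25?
No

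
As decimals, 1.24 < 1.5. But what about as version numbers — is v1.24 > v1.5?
True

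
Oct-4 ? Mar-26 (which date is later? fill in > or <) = >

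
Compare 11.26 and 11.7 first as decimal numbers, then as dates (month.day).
As decimals: 11.26 < 11.7. As dates: 11/26 is later than 11/7 (day 26 > day 7).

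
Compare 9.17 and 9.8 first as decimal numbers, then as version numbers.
As decimals: 9.17 < 9.8. As versions: v9.17 > v9.8 (minor version 17 > 8).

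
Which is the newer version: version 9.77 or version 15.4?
version 15.4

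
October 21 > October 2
True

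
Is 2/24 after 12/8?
No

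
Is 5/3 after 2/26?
Yes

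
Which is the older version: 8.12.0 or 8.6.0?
8.6.0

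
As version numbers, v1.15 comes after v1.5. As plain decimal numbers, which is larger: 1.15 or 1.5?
1.5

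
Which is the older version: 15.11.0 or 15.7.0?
15.7.0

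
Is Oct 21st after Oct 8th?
Yes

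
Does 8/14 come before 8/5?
No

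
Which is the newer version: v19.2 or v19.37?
v19.37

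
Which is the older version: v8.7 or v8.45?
v8.7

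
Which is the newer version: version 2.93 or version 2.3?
version 2.93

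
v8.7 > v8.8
False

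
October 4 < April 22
False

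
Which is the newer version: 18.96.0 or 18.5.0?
18.96.0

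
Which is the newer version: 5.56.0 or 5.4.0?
5.56.0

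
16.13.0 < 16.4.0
False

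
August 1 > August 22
False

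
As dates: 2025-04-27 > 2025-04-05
True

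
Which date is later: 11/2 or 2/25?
11/2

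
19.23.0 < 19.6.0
False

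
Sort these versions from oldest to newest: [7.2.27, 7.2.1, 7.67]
[7.2.1, 7.2.27, 7.67]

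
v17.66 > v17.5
True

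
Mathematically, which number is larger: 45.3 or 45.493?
45.493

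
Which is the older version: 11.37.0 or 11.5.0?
11.5.0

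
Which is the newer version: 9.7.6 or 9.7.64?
9.7.64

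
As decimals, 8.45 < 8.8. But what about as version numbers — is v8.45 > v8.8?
True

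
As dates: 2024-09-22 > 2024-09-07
True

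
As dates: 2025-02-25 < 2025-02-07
False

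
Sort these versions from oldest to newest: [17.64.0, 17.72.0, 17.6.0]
[17.6.0, 17.64.0, 17.72.0]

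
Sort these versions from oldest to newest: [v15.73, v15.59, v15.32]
[v15.32, v15.59, v15.73]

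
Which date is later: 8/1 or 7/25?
8/1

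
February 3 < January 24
False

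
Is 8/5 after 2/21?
Yes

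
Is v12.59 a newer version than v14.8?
No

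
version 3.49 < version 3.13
False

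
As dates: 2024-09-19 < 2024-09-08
False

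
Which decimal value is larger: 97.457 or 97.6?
97.6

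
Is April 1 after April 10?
No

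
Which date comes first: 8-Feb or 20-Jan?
20-Jan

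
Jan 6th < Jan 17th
True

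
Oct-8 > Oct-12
False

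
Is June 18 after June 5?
Yes. Day 18 comes after day 5 in June — this is a date comparison, not a decimal one (the decimal 6.18 would be smaller than 6.5).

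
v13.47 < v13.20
False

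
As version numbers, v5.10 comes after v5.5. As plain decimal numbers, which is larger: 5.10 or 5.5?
5.5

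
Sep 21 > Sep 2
True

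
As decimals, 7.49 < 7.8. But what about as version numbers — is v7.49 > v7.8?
True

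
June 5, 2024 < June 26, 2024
True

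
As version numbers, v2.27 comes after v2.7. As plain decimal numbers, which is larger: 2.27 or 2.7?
2.7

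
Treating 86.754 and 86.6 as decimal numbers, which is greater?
86.754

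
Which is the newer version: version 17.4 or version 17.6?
version 17.6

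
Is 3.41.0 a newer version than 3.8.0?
Yes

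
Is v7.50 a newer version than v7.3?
Yes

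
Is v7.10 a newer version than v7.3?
Yes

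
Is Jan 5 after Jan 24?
No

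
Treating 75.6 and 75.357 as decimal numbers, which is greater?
75.6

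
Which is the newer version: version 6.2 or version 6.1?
version 6.2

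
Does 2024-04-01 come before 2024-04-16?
Yes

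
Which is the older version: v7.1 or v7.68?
v7.1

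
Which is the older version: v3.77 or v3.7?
v3.7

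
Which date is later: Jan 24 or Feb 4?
Feb 4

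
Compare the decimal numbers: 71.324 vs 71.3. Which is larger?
71.324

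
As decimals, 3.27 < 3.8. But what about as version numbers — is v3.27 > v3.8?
True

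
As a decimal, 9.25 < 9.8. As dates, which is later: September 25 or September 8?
September 25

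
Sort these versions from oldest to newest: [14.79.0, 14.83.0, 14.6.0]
[14.6.0, 14.79.0, 14.83.0]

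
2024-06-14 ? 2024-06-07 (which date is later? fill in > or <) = >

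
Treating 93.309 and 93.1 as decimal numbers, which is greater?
93.309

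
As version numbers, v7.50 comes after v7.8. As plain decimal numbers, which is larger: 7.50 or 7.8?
7.8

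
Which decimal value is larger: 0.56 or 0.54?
0.56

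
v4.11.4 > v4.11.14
False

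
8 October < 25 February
False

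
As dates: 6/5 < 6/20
True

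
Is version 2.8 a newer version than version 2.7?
Yes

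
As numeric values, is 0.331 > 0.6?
False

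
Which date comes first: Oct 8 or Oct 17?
Oct 8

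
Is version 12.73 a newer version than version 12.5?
Yes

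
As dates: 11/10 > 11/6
True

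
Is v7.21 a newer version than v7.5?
Yes. Version numbers are compared segment by segment as integers, not as decimals: minor version 21 > 5, so v7.21 > v7.5 (even though the decimal 7.21 < 7.5).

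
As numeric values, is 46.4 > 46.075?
True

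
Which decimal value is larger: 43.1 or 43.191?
43.191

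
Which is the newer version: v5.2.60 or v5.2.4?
v5.2.60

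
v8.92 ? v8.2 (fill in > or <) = >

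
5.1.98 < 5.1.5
False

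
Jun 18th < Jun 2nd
False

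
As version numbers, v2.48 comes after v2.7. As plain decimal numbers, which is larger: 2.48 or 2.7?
2.7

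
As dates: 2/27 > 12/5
False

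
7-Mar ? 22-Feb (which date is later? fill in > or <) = >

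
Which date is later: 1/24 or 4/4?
4/4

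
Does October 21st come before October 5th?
No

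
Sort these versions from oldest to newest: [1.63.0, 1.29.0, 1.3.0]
[1.3.0, 1.29.0, 1.63.0]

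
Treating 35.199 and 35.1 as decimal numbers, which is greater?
35.199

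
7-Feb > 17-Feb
False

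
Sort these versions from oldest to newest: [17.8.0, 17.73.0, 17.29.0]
[17.8.0, 17.29.0, 17.73.0]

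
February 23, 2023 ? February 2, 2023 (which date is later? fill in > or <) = >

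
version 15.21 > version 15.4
True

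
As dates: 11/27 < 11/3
False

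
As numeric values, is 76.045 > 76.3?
False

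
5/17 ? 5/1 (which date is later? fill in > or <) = >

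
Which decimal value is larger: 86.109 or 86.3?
86.3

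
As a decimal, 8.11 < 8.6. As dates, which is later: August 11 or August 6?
August 11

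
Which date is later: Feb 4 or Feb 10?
Feb 10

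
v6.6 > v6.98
False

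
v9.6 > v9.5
True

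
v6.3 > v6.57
False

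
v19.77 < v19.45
False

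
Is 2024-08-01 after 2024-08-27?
No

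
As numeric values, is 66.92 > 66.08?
True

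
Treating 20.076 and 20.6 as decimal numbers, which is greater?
20.6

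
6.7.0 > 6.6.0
True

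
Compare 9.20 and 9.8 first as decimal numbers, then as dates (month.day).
As decimals: 9.20 < 9.8. As dates: 9/20 is later than 9/8 (day 20 > day 8).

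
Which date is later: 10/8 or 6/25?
10/8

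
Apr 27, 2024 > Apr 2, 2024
True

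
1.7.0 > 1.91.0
False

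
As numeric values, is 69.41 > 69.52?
False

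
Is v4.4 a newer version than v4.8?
No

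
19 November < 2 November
False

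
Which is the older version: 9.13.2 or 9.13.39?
9.13.2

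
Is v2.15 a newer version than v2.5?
Yes. Version numbers are compared segment by segment as integers, not as decimals: minor version 15 > 5, so v2.15 > v2.5 (even though the decimal 2.15 < 2.5).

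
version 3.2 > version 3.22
False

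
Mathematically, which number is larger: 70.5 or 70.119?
70.5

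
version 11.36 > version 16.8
False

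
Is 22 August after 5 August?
Yes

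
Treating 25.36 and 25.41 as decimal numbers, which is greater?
25.41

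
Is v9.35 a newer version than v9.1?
Yes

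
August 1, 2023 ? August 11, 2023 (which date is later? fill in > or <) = <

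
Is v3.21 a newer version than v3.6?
Yes. Version numbers are compared segment by segment as integers, not as decimals: minor version 21 > 6, so v3.21 > v3.6 (even though the decimal 3.21 < 3.6).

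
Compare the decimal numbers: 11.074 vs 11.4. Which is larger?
11.4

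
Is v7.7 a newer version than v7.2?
Yes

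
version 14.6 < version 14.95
True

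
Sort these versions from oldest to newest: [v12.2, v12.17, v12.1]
[v12.1, v12.2, v12.17]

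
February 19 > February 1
True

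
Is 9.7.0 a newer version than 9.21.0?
No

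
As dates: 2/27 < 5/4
True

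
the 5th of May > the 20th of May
False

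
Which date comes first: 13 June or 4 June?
4 June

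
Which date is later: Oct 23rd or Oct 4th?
Oct 23rd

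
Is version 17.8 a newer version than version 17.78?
No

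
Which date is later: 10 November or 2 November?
10 November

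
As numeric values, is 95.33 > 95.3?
True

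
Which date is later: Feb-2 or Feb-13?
Feb-13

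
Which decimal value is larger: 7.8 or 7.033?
7.8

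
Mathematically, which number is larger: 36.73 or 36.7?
36.73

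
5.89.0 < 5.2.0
False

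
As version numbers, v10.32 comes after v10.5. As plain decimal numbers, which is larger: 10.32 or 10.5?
10.5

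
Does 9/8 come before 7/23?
No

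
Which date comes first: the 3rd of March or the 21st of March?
the 3rd of March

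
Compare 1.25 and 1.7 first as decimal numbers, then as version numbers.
As decimals: 1.25 < 1.7. As versions: v1.25 > v1.7 (minor version 25 > 7).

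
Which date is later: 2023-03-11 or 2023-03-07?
2023-03-11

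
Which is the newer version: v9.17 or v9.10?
v9.17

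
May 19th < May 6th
False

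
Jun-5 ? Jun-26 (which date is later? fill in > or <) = <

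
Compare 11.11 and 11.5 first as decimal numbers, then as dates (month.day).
As decimals: 11.11 < 11.5. As dates: 11/11 is later than 11/5 (day 11 > day 5).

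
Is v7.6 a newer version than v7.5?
Yes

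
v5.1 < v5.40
True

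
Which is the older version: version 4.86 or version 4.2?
version 4.2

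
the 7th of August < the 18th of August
True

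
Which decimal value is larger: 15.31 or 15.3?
15.31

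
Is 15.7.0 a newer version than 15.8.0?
No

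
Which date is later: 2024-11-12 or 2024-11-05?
2024-11-12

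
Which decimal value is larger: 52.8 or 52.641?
52.8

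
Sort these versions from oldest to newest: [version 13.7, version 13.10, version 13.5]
[version 13.5, version 13.7, version 13.10]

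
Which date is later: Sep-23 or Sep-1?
Sep-23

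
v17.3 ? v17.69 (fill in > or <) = <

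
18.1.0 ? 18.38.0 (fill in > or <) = <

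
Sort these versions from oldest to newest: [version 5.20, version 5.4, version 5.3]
[version 5.3, version 5.4, version 5.20]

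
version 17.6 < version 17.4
False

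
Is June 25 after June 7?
Yes. Day 25 comes after day 7 in June — this is a date comparison, not a decimal one (the decimal 6.25 would be smaller than 6.7).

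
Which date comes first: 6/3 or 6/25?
6/3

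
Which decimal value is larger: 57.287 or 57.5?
57.5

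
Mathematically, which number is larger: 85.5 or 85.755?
85.755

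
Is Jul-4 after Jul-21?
No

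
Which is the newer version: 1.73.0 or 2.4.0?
2.4.0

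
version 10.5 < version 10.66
True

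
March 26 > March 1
True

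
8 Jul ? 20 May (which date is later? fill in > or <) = >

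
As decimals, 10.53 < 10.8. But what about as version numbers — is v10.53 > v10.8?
True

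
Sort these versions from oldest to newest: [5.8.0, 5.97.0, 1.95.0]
[1.95.0, 5.8.0, 5.97.0]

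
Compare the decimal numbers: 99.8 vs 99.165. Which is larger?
99.8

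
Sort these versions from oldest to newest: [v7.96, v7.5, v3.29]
[v3.29, v7.5, v7.96]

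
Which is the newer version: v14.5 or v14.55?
v14.55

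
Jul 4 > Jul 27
False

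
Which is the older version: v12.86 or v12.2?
v12.2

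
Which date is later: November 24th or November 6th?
November 24th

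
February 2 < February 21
True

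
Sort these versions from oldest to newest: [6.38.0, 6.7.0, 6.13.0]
[6.7.0, 6.13.0, 6.38.0]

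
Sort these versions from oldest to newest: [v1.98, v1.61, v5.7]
[v1.61, v1.98, v5.7]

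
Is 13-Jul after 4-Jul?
Yes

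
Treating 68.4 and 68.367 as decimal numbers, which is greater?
68.4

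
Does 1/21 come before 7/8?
Yes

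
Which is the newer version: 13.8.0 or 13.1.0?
13.8.0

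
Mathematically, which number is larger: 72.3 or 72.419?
72.419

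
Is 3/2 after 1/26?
Yes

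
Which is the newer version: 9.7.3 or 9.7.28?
9.7.28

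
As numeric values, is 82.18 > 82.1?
True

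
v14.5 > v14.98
False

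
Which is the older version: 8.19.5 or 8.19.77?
8.19.5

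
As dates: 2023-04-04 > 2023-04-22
False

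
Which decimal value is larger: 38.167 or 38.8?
38.8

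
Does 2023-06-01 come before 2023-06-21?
Yes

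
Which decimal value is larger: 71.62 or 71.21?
71.62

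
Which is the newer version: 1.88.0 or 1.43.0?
1.88.0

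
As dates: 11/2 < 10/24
False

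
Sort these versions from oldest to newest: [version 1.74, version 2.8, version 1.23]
[version 1.23, version 1.74, version 2.8]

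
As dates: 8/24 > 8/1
True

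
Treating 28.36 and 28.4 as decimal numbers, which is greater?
28.4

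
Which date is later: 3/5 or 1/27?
3/5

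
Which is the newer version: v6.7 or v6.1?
v6.7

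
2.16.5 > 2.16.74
False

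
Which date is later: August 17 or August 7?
August 17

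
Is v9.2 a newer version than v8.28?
Yes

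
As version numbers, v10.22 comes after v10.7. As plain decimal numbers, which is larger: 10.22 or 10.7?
10.7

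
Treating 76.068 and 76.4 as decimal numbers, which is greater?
76.4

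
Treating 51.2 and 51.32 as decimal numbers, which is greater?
51.32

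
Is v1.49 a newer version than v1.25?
Yes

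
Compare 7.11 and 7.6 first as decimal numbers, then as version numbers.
As decimals: 7.11 < 7.6. As versions: v7.11 > v7.6 (minor version 11 > 6).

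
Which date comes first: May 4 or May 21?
May 4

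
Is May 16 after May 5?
Yes. Day 16 comes after day 5 in May — this is a date comparison, not a decimal one (the decimal 5.16 would be smaller than 5.5).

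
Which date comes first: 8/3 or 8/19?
8/3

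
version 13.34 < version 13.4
False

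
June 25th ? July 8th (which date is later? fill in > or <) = <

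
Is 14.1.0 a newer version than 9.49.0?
Yes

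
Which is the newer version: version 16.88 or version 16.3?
version 16.88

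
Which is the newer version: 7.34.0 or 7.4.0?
7.34.0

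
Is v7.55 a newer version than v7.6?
Yes. Version numbers are compared segment by segment as integers, not as decimals: minor version 55 > 6, so v7.55 > v7.6 (even though the decimal 7.55 < 7.6).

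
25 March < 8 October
True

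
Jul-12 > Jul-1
True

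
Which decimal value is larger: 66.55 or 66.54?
66.55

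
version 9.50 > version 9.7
True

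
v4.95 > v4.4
True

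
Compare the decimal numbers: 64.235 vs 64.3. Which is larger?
64.3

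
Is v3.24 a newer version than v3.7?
Yes. Version numbers are compared segment by segment as integers, not as decimals: minor version 24 > 7, so v3.24 > v3.7 (even though the decimal 3.24 < 3.7).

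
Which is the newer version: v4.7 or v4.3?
v4.7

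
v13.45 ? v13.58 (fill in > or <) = <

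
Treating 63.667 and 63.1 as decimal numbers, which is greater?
63.667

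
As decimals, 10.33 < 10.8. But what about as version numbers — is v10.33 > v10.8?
True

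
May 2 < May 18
True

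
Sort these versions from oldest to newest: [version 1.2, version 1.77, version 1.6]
[version 1.2, version 1.6, version 1.77]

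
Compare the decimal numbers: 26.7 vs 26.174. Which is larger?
26.7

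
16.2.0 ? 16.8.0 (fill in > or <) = <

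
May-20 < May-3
False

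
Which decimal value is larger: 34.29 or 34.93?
34.93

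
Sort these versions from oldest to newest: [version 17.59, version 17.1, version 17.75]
[version 17.1, version 17.59, version 17.75]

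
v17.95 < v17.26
False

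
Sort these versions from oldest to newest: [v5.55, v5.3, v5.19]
[v5.3, v5.19, v5.55]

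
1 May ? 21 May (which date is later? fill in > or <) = <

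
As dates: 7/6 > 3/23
True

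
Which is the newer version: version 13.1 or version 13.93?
version 13.93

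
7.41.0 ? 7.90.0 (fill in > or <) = <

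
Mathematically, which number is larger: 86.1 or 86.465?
86.465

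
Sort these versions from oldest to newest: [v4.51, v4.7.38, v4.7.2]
[v4.7.2, v4.7.38, v4.51]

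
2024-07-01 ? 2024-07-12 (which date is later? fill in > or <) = <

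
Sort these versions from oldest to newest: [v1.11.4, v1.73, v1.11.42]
[v1.11.4, v1.11.42, v1.73]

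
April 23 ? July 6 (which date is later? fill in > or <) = <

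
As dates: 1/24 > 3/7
False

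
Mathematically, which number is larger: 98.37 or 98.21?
98.37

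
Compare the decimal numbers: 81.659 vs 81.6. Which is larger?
81.659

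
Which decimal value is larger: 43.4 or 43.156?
43.4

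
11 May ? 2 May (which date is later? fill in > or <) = >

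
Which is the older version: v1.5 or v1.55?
v1.5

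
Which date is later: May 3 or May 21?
May 21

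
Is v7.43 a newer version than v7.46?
No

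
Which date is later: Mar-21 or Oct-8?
Oct-8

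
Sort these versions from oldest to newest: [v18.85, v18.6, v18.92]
[v18.6, v18.85, v18.92]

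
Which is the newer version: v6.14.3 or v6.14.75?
v6.14.75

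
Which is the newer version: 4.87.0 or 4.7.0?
4.87.0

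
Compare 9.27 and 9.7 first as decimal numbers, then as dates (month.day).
As decimals: 9.27 < 9.7. As dates: 9/27 is later than 9/7 (day 27 > day 7).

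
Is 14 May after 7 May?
Yes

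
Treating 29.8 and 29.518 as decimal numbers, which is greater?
29.8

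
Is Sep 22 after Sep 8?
Yes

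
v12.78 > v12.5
True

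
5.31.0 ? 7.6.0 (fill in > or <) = <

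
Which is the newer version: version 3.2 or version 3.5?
version 3.5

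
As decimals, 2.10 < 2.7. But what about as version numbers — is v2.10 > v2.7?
True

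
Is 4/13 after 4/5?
Yes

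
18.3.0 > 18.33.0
False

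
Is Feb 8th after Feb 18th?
No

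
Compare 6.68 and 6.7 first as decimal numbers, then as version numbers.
As decimals: 6.68 < 6.7. As versions: v6.68 > v6.7 (minor version 68 > 7).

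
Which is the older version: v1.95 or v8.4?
v1.95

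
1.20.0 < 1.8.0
False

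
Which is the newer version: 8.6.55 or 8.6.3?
8.6.55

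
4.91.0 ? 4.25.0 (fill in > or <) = >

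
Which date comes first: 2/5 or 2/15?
2/5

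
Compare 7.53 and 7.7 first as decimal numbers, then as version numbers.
As decimals: 7.53 < 7.7. As versions: v7.53 > v7.7 (minor version 53 > 7).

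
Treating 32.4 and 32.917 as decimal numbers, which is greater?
32.917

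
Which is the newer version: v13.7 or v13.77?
v13.77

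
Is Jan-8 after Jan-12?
No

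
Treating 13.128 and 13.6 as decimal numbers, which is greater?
13.6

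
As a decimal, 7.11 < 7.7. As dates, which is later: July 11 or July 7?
July 11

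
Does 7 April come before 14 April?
Yes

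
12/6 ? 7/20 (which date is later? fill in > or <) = >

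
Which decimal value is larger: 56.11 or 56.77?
56.77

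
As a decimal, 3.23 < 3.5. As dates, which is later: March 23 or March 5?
March 23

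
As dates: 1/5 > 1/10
False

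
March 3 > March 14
False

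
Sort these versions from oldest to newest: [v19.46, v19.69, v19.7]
[v19.7, v19.46, v19.69]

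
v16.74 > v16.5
True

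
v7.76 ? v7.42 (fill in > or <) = >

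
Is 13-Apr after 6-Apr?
Yes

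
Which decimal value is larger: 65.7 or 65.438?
65.7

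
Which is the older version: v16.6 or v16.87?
v16.6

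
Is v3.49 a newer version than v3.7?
Yes. Version numbers are compared segment by segment as integers, not as decimals: minor version 49 > 7, so v3.49 > v3.7 (even though the decimal 3.49 < 3.7).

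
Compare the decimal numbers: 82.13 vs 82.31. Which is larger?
82.31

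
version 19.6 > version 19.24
False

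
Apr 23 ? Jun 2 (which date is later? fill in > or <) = <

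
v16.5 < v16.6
True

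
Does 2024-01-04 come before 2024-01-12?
Yes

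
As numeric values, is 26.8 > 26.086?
True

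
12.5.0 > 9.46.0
True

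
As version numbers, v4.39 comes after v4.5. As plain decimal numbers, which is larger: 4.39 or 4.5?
4.5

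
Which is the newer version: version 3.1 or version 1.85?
version 3.1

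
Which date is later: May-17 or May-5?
May-17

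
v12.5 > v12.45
False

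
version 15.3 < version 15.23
True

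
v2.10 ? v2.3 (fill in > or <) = >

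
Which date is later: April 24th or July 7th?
July 7th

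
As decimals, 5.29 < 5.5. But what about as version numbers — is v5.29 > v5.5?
True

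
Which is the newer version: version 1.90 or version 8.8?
version 8.8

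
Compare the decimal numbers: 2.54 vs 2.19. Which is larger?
2.54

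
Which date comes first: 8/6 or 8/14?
8/6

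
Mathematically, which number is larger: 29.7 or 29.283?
29.7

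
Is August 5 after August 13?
No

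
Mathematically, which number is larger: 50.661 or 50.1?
50.661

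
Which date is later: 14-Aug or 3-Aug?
14-Aug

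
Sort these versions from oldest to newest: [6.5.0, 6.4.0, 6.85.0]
[6.4.0, 6.5.0, 6.85.0]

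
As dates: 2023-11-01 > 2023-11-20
False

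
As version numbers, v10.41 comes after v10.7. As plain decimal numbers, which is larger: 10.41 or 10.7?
10.7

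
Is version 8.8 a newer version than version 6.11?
Yes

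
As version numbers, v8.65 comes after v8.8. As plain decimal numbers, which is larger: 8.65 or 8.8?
8.8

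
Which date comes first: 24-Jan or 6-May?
24-Jan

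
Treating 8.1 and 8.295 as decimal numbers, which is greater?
8.295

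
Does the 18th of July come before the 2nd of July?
No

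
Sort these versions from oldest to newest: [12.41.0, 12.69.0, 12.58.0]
[12.41.0, 12.58.0, 12.69.0]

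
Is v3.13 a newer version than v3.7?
Yes. Version numbers are compared segment by segment as integers, not as decimals: minor version 13 > 7, so v3.13 > v3.7 (even though the decimal 3.13 < 3.7).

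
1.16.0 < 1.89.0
True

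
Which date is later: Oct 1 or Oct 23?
Oct 23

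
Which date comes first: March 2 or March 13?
March 2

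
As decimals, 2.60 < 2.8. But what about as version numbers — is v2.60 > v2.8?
True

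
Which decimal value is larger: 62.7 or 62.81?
62.81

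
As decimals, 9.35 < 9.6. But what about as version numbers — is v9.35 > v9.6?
True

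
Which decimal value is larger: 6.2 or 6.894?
6.894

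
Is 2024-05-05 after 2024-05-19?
No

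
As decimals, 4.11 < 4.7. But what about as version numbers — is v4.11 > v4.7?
True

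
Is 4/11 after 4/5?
Yes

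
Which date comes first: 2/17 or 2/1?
2/1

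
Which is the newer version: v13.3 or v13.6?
v13.6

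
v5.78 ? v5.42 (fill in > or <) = >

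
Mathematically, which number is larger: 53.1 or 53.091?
53.1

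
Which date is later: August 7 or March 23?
August 7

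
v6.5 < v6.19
True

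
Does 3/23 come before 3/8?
No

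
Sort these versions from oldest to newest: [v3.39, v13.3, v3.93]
[v3.39, v3.93, v13.3]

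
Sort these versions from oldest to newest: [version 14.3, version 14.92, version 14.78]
[version 14.3, version 14.78, version 14.92]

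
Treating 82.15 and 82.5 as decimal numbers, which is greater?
82.5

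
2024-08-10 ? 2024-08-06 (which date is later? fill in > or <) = >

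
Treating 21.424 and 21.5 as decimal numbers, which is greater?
21.5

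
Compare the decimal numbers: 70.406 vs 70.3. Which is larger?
70.406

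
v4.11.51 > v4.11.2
True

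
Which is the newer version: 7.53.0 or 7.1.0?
7.53.0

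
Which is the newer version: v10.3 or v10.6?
v10.6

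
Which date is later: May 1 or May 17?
May 17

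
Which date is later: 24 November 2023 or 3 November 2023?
24 November 2023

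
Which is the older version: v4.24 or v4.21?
v4.21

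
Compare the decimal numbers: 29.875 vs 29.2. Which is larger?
29.875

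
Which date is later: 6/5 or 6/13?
6/13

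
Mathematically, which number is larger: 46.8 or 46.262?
46.8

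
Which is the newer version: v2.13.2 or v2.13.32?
v2.13.32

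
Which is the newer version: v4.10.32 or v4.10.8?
v4.10.32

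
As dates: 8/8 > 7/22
True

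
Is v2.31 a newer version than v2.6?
Yes. Version numbers are compared segment by segment as integers, not as decimals: minor version 31 > 6, so v2.31 > v2.6 (even though the decimal 2.31 < 2.6).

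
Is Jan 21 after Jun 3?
No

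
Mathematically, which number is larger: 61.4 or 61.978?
61.978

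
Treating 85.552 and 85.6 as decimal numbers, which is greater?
85.6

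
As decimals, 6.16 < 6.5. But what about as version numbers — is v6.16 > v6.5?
True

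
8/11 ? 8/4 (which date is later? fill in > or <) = >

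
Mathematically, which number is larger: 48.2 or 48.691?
48.691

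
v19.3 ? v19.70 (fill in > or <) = <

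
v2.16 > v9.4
False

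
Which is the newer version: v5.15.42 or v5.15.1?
v5.15.42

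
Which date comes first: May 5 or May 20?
May 5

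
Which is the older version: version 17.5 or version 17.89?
version 17.5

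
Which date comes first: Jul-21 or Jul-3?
Jul-3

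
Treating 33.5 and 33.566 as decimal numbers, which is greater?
33.566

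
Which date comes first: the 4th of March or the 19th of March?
the 4th of March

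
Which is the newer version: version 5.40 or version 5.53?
version 5.53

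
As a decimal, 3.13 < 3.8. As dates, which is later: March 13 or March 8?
March 13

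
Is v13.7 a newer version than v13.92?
No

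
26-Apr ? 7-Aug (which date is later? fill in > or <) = <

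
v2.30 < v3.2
True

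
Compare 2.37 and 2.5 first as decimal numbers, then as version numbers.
As decimals: 2.37 < 2.5. As versions: v2.37 > v2.5 (minor version 37 > 5).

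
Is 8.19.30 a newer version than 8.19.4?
Yes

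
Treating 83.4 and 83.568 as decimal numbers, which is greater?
83.568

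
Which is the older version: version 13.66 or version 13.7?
version 13.7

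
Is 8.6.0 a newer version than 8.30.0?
No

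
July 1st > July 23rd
False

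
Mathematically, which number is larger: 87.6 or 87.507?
87.6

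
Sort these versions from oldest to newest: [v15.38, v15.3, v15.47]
[v15.3, v15.38, v15.47]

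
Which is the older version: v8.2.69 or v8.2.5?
v8.2.5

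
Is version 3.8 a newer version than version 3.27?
No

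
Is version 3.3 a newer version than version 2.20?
Yes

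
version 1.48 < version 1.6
False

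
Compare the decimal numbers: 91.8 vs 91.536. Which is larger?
91.8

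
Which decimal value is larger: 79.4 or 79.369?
79.4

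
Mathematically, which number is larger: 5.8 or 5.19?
5.8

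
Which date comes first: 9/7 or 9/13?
9/7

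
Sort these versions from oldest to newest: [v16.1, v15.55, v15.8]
[v15.8, v15.55, v16.1]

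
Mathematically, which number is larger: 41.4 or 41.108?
41.4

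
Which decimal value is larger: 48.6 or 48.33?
48.6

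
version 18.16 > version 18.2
True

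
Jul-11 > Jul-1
True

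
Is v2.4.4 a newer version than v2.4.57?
No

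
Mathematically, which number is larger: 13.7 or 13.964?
13.964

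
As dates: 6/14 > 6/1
True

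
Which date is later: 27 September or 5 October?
5 October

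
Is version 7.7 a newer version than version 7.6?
Yes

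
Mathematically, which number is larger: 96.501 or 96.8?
96.8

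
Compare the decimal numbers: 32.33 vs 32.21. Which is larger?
32.33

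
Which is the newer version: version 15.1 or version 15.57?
version 15.57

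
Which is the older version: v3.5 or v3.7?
v3.5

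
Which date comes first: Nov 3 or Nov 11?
Nov 3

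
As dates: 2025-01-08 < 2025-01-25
True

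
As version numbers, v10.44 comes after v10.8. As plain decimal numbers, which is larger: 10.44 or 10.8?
10.8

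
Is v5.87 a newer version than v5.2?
Yes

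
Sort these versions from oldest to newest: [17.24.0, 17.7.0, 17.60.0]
[17.7.0, 17.24.0, 17.60.0]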